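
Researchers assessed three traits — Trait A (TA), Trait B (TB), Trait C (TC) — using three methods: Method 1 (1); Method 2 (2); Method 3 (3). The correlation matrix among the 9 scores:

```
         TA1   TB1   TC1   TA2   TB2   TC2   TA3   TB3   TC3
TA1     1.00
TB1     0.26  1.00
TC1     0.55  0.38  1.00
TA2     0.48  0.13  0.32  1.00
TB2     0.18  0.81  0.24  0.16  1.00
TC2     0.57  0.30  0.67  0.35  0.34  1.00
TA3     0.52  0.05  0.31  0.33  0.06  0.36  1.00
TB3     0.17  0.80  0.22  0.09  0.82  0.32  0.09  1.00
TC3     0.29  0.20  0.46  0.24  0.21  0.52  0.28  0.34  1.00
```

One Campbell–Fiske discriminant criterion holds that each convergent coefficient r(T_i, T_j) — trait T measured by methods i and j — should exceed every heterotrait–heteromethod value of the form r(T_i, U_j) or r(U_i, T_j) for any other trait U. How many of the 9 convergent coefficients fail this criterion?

2

Each convergent coefficient versus the relevant comparison correlations:
TA (methods 1·2): 0.48 vs {0.18, 0.13, 0.57, 0.32} → fail.
TA (methods 1·3): 0.52 vs {0.17, 0.05, 0.29, 0.31} → pass.
TA (methods 2·3): 0.33 vs {0.09, 0.06, 0.24, 0.36} → fail.
TB (methods 1·2): 0.81 vs {0.13, 0.18, 0.30, 0.24} → pass.
TB (methods 1·3): 0.80 vs {0.05, 0.17, 0.20, 0.22} → pass.
TB (methods 2·3): 0.82 vs {0.06, 0.09, 0.21, 0.32} → pass.
TC (methods 1·2): 0.67 vs {0.32, 0.57, 0.24, 0.30} → pass.
TC (methods 1·3): 0.46 vs {0.31, 0.29, 0.22, 0.20} → pass.
TC (methods 2·3): 0.52 vs {0.36, 0.24, 0.32, 0.21} → pass.
2 of 9 fail.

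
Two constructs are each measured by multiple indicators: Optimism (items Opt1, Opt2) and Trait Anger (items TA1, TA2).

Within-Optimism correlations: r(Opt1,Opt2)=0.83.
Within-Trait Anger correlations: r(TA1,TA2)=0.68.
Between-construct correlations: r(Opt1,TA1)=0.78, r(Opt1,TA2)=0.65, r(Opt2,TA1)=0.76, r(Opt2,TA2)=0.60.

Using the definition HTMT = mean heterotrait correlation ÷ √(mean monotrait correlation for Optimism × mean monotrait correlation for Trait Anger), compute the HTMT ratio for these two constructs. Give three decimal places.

0.928

Mean heterotrait r = 2.79/4 = 0.6975.
Mean within-Opt = 0.83/1 = 0.8300; mean within-TA = 0.68/1 = 0.6800.
Geometric mean = √(0.8300 × 0.6800) = 0.7513.
HTMT = 0.6975 / 0.7513 = 0.928.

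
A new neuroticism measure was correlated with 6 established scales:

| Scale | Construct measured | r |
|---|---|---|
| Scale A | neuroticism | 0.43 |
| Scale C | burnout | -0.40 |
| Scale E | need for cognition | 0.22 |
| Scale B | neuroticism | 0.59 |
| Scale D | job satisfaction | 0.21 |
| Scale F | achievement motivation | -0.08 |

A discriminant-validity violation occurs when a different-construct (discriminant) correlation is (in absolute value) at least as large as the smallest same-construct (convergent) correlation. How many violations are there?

Convergent (same construct = neuroticism): Scale A, Scale B.
Smallest convergent = 0.43. Discriminant |r|: 0.40, 0.22, 0.21, 0.08; count ≥ 0.43 → 0.

0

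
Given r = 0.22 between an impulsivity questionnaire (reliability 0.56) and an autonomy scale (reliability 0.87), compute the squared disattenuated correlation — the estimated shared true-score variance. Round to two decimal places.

Disattenuated r = 0.22 / √(0.56 × 0.87) = 0.22 / 0.6980 = 0.3152.
Shared true-score variance = 0.3152² = 0.0994 ≈ 0.10.

0.10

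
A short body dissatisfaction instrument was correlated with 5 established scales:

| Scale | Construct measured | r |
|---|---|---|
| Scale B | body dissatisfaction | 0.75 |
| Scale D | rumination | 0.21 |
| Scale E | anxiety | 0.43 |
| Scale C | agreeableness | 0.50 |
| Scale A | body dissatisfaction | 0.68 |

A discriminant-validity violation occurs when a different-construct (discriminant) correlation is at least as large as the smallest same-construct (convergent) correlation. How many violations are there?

Convergent (same construct = body dissatisfaction): Scale B, Scale A.
Smallest convergent = 0.68. Discriminant values: 0.21, 0.43, 0.50; count ≥ 0.68 → 0.

0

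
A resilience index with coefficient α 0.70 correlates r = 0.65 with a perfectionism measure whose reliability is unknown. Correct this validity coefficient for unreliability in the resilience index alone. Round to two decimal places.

Single correction: r_c = r_obs / √r_xx = 0.65 / √0.70 = 0.65 / 0.8367 ≈ 0.78.

0.78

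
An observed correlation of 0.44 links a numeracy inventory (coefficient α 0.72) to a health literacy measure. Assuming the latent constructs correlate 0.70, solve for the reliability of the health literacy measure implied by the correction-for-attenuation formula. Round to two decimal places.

0.55

r_true = r_obs / √(r_xx · r_yy) ⇒ 0.70 = 0.44 / √(0.72 · r_yy).
√(0.72 · r_yy) = 0.44 / 0.70 = 0.6286; 0.72 · r_yy = 0.3951; r_yy = 0.3951 / 0.72 ≈ 0.55.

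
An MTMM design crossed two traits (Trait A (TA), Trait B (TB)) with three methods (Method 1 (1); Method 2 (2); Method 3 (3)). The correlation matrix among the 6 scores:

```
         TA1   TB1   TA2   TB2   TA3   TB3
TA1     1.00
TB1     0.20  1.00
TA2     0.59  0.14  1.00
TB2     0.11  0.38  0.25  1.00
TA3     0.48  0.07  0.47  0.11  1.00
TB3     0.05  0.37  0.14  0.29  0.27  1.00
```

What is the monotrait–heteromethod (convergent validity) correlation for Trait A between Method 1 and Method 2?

0.59

Same trait (TA), different methods: r(TA1, TA2) = 0.59.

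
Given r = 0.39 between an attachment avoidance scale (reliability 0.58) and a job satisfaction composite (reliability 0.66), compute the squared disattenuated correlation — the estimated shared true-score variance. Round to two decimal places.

Disattenuated r = 0.39 / √(0.58 × 0.66) = 0.39 / 0.6187 = 0.6304.
Shared true-score variance = 0.6304² = 0.3974 ≈ 0.40.

0.40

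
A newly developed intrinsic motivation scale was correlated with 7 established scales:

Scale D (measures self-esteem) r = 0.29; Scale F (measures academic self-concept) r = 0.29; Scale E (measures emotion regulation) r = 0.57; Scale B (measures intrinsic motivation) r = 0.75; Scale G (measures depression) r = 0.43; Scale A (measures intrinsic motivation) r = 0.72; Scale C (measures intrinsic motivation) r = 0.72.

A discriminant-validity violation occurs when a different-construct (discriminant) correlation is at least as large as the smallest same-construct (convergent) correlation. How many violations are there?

0

Convergent (same construct = intrinsic motivation): Scale B, Scale A, Scale C.
Smallest convergent = 0.72. Discriminant values: 0.29, 0.29, 0.57, 0.43; count ≥ 0.72 → 0.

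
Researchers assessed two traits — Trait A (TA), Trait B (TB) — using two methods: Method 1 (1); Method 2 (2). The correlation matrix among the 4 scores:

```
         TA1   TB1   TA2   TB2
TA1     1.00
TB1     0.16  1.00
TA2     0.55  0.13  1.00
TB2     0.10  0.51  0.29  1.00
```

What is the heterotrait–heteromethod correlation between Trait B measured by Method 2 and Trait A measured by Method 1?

Different traits and methods: r(TB2, TA1) = 0.10.

0.10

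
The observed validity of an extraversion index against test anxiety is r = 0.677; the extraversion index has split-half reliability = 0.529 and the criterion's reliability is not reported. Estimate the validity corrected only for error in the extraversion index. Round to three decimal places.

0.931

Single correction: r_c = r_obs / √r_xx = 0.677 / √0.529 = 0.677 / 0.7273 ≈ 0.931.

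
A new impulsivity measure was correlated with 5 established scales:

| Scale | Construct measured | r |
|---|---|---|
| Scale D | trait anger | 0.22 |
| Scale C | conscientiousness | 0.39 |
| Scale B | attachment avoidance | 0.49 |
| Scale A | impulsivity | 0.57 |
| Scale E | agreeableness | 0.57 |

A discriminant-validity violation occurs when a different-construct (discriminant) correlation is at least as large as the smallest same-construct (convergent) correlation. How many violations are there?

Convergent (same construct = impulsivity): Scale A.
Smallest convergent = 0.57. Discriminant values: 0.22, 0.39, 0.49, 0.57; count ≥ 0.57 → 1.

1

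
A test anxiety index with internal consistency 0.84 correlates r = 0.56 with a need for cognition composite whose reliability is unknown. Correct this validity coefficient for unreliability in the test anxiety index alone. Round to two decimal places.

0.61

Single correction: r_c = r_obs / √r_xx = 0.56 / √0.84 = 0.56 / 0.9165 ≈ 0.61.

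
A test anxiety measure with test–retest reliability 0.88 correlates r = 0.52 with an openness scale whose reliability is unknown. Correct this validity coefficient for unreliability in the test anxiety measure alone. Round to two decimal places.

Single correction: r_c = r_obs / √r_xx = 0.52 / √0.88 = 0.52 / 0.9381 ≈ 0.55.

0.55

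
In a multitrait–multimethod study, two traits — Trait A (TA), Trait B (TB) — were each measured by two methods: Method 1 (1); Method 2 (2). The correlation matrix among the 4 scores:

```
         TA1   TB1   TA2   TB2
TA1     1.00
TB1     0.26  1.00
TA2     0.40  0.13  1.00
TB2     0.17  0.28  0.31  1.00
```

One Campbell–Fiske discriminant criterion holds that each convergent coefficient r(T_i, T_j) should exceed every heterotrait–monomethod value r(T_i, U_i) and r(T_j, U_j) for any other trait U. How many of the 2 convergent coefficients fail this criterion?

1

Checking each validity diagonal entry against its comparison values:
TA (methods 1·2): 0.40 vs {0.26, 0.31} → pass.
TB (methods 1·2): 0.28 vs {0.26, 0.31} → fail.
1 of 2 fail.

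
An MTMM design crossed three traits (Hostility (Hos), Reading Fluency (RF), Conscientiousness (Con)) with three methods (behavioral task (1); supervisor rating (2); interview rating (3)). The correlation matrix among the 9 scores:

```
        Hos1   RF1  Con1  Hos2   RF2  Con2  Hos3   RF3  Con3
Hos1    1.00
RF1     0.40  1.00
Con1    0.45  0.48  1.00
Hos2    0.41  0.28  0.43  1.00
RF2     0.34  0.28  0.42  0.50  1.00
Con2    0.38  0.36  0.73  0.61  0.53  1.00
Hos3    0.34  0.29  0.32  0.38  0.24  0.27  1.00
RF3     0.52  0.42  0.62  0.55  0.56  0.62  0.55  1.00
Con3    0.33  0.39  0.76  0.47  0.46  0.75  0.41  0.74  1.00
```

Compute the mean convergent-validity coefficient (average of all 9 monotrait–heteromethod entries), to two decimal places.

0.51

Convergent values: 0.41, 0.34, 0.38, 0.28, 0.42, 0.56, 0.73, 0.76, 0.75; mean = 4.63/9 = 0.51.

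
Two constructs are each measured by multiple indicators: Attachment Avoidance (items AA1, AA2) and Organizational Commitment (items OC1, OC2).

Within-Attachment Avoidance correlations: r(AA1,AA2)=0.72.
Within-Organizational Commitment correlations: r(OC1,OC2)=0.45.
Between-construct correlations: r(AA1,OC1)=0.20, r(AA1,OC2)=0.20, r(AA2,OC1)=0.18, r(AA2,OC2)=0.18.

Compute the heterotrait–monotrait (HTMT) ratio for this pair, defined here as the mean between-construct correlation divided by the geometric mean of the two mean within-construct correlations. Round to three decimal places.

0.334

Mean heterotrait r = 0.76/4 = 0.1900.
Mean within-AA = 0.72/1 = 0.7200; mean within-OC = 0.45/1 = 0.4500.
Geometric mean = √(0.7200 × 0.4500) = 0.5692.
HTMT = 0.1900 / 0.5692 = 0.334.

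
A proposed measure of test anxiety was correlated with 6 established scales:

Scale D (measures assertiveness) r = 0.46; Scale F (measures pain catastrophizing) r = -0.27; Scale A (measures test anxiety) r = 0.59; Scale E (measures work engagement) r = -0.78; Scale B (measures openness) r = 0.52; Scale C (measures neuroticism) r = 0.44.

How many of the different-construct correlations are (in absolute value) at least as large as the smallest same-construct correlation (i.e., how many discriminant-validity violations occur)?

1

Convergent (same construct = test anxiety): Scale A.
Smallest convergent = 0.59. Discriminant |r|: 0.46, 0.27, 0.78, 0.52, 0.44; count ≥ 0.59 → 1.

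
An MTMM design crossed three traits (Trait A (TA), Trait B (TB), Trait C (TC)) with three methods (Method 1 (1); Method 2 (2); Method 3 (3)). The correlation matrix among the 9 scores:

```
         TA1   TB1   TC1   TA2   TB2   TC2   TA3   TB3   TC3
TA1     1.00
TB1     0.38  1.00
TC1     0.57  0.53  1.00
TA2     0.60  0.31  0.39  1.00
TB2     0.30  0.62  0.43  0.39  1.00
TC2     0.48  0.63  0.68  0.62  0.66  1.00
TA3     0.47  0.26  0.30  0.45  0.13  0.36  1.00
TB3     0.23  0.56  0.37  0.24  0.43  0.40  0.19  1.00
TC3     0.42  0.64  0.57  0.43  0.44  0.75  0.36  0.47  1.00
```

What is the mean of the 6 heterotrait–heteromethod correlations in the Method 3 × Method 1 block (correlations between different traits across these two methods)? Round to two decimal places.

0.37

HTHM values (method 3 × method 1): 0.26, 0.30, 0.23, 0.37, 0.42, 0.64; mean = 2.22/6 = 0.37.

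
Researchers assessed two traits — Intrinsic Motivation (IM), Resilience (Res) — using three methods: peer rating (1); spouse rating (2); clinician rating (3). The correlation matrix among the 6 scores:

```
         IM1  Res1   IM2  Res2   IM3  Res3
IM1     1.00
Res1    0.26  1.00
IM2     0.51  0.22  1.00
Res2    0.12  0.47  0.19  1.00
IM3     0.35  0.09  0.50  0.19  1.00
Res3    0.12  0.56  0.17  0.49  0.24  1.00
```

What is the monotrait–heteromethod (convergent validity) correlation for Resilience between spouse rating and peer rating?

0.47

Same trait (Res), different methods: r(Res2, Res1) = 0.47.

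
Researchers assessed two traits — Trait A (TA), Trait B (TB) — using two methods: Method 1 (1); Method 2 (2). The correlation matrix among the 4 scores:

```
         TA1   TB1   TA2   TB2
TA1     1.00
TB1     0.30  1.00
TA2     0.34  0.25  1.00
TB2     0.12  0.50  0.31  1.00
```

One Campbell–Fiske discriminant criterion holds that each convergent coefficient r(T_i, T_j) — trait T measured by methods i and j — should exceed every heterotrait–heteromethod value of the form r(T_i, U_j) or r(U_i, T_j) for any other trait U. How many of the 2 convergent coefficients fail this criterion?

Checking each validity diagonal entry against its comparison values:
TA (methods 1·2): 0.34 vs {0.12, 0.25} → pass.
TB (methods 1·2): 0.50 vs {0.25, 0.12} → pass.
0 of 2 fail.

0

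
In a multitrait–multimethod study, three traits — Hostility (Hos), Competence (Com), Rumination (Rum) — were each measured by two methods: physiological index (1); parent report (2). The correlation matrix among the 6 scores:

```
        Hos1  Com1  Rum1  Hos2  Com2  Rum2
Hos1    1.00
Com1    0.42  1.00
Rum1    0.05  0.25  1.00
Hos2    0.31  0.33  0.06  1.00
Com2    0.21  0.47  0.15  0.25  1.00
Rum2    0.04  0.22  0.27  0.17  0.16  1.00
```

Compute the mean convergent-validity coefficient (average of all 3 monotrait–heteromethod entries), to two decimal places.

0.35

Convergent values: 0.31, 0.47, 0.27; mean = 1.05/3 = 0.35.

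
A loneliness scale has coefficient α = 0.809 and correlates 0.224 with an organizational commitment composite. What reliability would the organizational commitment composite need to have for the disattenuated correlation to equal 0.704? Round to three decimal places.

0.125

r_true = r_obs / √(r_xx · r_yy) ⇒ 0.704 = 0.224 / √(0.809 · r_yy).
√(0.809 · r_yy) = 0.224 / 0.704 = 0.3182; 0.809 · r_yy = 0.1013; r_yy = 0.1013 / 0.809 ≈ 0.125.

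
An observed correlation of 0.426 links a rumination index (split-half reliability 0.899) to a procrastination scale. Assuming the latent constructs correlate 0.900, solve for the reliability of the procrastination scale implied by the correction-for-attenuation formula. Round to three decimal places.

0.249

r_true = r_obs / √(r_xx · r_yy) ⇒ 0.900 = 0.426 / √(0.899 · r_yy).
√(0.899 · r_yy) = 0.426 / 0.900 = 0.4733; 0.899 · r_yy = 0.2240; r_yy = 0.2240 / 0.899 ≈ 0.249.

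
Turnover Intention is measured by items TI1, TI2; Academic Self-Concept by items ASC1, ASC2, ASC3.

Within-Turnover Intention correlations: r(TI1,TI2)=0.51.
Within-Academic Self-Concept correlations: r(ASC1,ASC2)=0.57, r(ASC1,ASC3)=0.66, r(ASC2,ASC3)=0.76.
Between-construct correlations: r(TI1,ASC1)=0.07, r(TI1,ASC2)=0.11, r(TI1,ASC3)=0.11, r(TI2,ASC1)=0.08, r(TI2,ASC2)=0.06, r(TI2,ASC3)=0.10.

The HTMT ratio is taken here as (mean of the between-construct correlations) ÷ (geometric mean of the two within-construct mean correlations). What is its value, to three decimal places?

Mean heterotrait r = 0.53/6 = 0.0883.
Mean within-TI = 0.51/1 = 0.5100; mean within-ASC = 1.99/3 = 0.6633.
Geometric mean = √(0.5100 × 0.6633) = 0.5816.
HTMT = 0.0883 / 0.5816 = 0.152.

0.152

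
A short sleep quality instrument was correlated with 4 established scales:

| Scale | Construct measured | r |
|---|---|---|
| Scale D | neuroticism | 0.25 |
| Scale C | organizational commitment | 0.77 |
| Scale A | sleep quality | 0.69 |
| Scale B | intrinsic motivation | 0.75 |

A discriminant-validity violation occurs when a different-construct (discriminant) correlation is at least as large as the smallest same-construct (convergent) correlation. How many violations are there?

Convergent (same construct = sleep quality): Scale A.
Smallest convergent = 0.69. Discriminant values: 0.25, 0.77, 0.75; count ≥ 0.69 → 2.

2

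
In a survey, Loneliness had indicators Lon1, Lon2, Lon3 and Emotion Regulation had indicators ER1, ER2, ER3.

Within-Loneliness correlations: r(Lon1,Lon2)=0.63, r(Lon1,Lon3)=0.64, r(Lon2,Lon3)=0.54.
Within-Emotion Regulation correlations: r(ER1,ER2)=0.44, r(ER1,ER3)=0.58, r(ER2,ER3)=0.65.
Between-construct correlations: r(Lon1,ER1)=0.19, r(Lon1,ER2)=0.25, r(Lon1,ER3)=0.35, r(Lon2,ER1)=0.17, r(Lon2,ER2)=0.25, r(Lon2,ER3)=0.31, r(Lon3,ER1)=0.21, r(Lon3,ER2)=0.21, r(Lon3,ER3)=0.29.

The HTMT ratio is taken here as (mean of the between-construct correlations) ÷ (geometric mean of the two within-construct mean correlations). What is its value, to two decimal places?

Mean between = 2.23/9 = 0.2478.
Mean within-Lon = 1.81/3 = 0.6033; mean within-ER = 1.67/3 = 0.5567.
Geometric mean = √(0.6033 × 0.5567) = 0.5795.
HTMT = 0.2478 / 0.5795 = 0.43.

0.43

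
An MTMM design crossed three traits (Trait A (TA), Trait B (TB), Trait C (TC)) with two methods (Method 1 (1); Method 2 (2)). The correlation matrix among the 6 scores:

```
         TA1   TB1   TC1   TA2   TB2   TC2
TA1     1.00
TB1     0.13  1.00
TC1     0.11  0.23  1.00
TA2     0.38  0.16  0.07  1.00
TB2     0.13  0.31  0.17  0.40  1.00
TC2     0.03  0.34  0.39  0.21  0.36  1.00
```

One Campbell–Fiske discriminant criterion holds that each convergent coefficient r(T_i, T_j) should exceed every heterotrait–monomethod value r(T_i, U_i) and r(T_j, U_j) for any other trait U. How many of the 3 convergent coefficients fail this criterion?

Convergent coefficients and their comparison sets:
TA (methods 1·2): 0.38 vs {0.13, 0.40, 0.11, 0.21} → fail.
TB (methods 1·2): 0.31 vs {0.13, 0.40, 0.23, 0.36} → fail.
TC (methods 1·2): 0.39 vs {0.11, 0.21, 0.23, 0.36} → pass.
2 of 3 fail.

2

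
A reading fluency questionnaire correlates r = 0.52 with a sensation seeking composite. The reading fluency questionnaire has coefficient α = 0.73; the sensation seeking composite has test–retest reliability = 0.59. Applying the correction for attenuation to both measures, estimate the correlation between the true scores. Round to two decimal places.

r_true = r_obs / √(r_xx · r_yy) = 0.52 / √(0.73 × 0.59) = 0.52 / √0.4307 = 0.52 / 0.6563 ≈ 0.79.

0.79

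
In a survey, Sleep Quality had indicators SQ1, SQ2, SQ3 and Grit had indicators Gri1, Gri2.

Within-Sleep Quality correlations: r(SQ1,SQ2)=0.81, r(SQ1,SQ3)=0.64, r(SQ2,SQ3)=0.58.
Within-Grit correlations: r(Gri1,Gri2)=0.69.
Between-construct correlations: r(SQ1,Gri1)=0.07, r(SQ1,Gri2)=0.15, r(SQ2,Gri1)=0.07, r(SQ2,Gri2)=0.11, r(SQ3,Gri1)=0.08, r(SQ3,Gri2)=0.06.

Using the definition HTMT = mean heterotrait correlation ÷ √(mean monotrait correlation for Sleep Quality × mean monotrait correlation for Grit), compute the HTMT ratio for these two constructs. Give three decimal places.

0.132

Mean between = 0.54/6 = 0.0900.
Mean within-SQ = 2.03/3 = 0.6767; mean within-Gri = 0.69/1 = 0.6900.
Geometric mean = √(0.6767 × 0.6900) = 0.6833.
HTMT = 0.0900 / 0.6833 = 0.132.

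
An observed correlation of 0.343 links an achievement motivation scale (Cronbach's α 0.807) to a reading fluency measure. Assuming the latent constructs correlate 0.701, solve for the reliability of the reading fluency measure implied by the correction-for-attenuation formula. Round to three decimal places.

r_true = r_obs / √(r_xx · r_yy) ⇒ 0.701 = 0.343 / √(0.807 · r_yy).
√(0.807 · r_yy) = 0.343 / 0.701 = 0.4893; 0.807 · r_yy = 0.2394; r_yy = 0.2394 / 0.807 ≈ 0.297.

0.297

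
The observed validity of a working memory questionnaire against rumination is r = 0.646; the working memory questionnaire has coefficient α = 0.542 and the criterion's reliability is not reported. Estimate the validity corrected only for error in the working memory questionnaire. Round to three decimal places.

0.877

Single correction: r_c = r_obs / √r_xx = 0.646 / √0.542 = 0.646 / 0.7362 ≈ 0.877.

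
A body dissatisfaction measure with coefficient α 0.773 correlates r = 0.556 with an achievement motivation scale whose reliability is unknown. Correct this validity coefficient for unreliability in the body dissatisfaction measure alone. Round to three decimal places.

Single correction: r_c = r_obs / √r_xx = 0.556 / √0.773 = 0.556 / 0.8792 ≈ 0.632.

0.632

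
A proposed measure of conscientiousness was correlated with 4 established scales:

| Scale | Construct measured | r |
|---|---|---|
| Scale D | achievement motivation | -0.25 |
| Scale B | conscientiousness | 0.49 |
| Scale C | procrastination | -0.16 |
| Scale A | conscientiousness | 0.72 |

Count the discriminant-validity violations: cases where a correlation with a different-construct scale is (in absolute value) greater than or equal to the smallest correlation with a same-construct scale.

Convergent (same construct = conscientiousness): Scale B, Scale A.
Smallest convergent = 0.49. Discriminant |r|: 0.25, 0.16; count ≥ 0.49 → 0.

0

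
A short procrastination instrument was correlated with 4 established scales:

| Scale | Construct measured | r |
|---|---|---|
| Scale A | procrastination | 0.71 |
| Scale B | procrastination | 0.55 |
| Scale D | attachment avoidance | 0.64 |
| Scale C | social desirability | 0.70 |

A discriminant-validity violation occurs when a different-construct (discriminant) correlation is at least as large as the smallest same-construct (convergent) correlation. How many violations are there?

2

Convergent (same construct = procrastination): Scale A, Scale B.
Smallest convergent = 0.55. Discriminant values: 0.64, 0.70; count ≥ 0.55 → 2.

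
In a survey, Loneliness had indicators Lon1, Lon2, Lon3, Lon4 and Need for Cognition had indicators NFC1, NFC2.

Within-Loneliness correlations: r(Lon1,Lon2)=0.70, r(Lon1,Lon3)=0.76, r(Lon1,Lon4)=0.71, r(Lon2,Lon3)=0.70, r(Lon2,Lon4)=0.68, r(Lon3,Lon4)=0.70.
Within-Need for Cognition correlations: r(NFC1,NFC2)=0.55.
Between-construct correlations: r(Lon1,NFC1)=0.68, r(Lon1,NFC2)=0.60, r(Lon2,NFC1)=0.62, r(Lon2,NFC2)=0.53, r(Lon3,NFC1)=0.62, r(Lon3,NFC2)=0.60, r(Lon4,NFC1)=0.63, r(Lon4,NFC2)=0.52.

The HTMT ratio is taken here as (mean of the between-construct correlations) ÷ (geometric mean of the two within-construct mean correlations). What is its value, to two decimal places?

Mean heterotrait r = 4.80/8 = 0.6000.
Mean within-Lon = 4.25/6 = 0.7083; mean within-NFC = 0.55/1 = 0.5500.
Geometric mean = √(0.7083 × 0.5500) = 0.6242.
HTMT = 0.6000 / 0.6242 = 0.96.

0.96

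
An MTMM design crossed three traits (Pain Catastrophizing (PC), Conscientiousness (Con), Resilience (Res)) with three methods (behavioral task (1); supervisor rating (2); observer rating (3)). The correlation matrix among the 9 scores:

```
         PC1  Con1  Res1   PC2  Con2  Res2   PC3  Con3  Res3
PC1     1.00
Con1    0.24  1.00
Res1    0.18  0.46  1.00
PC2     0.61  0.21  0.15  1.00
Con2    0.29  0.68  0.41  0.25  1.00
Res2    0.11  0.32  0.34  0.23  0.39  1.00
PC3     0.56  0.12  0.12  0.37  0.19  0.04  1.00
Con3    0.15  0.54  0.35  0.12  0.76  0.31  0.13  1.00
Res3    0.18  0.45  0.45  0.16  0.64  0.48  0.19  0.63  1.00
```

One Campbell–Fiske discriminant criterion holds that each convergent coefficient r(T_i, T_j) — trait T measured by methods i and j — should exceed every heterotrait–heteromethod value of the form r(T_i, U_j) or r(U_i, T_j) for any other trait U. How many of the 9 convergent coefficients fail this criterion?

3

Convergent coefficients and their comparison sets:
PC (methods 1·2): 0.61 vs {0.29, 0.21, 0.11, 0.15} → pass.
PC (methods 1·3): 0.56 vs {0.15, 0.12, 0.18, 0.12} → pass.
PC (methods 2·3): 0.37 vs {0.12, 0.19, 0.16, 0.04} → pass.
Con (methods 1·2): 0.68 vs {0.21, 0.29, 0.32, 0.41} → pass.
Con (methods 1·3): 0.54 vs {0.12, 0.15, 0.45, 0.35} → pass.
Con (methods 2·3): 0.76 vs {0.19, 0.12, 0.64, 0.31} → pass.
Res (methods 1·2): 0.34 vs {0.15, 0.11, 0.41, 0.32} → fail.
Res (methods 1·3): 0.45 vs {0.12, 0.18, 0.35, 0.45} → fail.
Res (methods 2·3): 0.48 vs {0.04, 0.16, 0.31, 0.64} → fail.
3 of 9 fail.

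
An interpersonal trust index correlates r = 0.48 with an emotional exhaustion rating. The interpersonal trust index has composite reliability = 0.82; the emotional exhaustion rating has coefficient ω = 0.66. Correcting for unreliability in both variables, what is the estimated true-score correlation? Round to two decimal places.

r_true = r_obs / √(r_xx · r_yy) = 0.48 / √(0.82 × 0.66) = 0.48 / √0.5412 = 0.48 / 0.7357 ≈ 0.65.

0.65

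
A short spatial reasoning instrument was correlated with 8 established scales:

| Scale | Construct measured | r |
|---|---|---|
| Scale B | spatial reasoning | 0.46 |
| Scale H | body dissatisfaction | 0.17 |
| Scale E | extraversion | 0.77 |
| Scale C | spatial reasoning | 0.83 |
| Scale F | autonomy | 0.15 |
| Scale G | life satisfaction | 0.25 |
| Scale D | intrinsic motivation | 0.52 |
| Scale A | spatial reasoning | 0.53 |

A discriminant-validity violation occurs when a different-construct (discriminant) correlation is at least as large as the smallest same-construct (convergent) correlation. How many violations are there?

Convergent (same construct = spatial reasoning): Scale B, Scale C, Scale A.
Smallest convergent = 0.46. Discriminant values: 0.17, 0.77, 0.15, 0.25, 0.52; count ≥ 0.46 → 2.

2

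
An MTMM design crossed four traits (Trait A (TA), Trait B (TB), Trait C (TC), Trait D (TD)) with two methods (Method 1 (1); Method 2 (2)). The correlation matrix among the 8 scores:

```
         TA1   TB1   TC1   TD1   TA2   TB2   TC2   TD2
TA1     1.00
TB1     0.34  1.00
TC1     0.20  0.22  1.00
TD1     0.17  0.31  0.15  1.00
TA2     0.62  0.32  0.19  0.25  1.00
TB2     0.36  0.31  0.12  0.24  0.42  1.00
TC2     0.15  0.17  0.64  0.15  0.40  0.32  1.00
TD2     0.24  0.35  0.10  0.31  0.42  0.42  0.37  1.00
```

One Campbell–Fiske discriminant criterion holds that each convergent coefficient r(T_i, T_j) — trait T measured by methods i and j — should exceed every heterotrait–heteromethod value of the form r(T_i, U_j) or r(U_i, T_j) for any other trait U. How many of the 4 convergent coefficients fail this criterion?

Convergent coefficients and their comparison sets:
TA (methods 1·2): 0.62 vs {0.36, 0.32, 0.15, 0.19, 0.24, 0.25} → pass.
TB (methods 1·2): 0.31 vs {0.32, 0.36, 0.17, 0.12, 0.35, 0.24} → fail.
TC (methods 1·2): 0.64 vs {0.19, 0.15, 0.12, 0.17, 0.10, 0.15} → pass.
TD (methods 1·2): 0.31 vs {0.25, 0.24, 0.24, 0.35, 0.15, 0.10} → fail.
2 of 4 fail.

2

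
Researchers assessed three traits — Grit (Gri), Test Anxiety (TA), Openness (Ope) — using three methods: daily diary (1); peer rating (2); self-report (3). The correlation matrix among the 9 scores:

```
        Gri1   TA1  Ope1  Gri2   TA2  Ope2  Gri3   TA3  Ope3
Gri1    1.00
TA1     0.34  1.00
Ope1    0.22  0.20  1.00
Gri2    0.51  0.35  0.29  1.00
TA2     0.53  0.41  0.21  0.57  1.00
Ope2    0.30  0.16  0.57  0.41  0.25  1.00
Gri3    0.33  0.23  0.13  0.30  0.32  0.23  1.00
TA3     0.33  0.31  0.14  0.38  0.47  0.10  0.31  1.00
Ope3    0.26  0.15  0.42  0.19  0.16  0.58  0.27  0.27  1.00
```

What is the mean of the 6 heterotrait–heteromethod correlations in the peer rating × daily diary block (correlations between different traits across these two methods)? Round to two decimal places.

0.31

HTHM values (method 2 × method 1): 0.35, 0.29, 0.53, 0.21, 0.30, 0.16; mean = 1.84/6 = 0.31.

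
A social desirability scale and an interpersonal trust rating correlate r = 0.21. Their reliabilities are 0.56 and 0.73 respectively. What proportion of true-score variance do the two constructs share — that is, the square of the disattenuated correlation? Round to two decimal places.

Disattenuated r = 0.21 / √(0.56 × 0.73) = 0.21 / 0.6394 = 0.3284.
Shared true-score variance = 0.3284² = 0.1078 ≈ 0.11.

0.11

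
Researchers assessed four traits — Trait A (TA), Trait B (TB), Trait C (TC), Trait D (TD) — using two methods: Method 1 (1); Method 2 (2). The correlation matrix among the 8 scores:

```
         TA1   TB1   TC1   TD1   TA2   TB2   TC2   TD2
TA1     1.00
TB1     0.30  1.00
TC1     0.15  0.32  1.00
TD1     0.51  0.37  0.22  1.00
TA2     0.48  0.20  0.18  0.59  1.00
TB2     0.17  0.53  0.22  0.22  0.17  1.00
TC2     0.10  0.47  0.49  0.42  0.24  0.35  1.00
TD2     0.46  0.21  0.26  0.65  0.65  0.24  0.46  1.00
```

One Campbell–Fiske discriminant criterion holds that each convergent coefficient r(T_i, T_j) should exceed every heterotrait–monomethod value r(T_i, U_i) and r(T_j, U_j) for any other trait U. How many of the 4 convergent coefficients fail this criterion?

Convergent coefficients and their comparison sets:
TA (methods 1·2): 0.48 vs {0.30, 0.17, 0.15, 0.24, 0.51, 0.65} → fail.
TB (methods 1·2): 0.53 vs {0.30, 0.17, 0.32, 0.35, 0.37, 0.24} → pass.
TC (methods 1·2): 0.49 vs {0.15, 0.24, 0.32, 0.35, 0.22, 0.46} → pass.
TD (methods 1·2): 0.65 vs {0.51, 0.65, 0.37, 0.24, 0.22, 0.46} → fail.
2 of 4 fail.

2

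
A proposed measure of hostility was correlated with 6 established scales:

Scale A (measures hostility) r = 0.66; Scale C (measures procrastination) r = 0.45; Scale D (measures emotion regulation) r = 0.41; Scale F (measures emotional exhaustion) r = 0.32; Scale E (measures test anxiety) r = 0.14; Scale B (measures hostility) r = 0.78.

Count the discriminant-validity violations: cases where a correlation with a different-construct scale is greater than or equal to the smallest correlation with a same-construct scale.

Convergent (same construct = hostility): Scale A, Scale B.
Smallest convergent = 0.66. Discriminant values: 0.45, 0.41, 0.32, 0.14; count ≥ 0.66 → 0.

0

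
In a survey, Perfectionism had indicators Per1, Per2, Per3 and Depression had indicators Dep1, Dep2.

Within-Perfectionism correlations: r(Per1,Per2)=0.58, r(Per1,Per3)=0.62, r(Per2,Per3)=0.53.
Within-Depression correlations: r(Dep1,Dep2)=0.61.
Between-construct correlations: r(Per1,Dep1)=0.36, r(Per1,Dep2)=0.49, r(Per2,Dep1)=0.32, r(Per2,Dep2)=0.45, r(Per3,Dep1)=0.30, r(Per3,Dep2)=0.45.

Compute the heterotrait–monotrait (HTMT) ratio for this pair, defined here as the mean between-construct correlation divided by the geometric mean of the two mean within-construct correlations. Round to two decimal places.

0.67

Mean between = 2.37/6 = 0.3950.
Mean within-Per = 1.73/3 = 0.5767; mean within-Dep = 0.61/1 = 0.6100.
Geometric mean = √(0.5767 × 0.6100) = 0.5931.
HTMT = 0.3950 / 0.5931 = 0.67.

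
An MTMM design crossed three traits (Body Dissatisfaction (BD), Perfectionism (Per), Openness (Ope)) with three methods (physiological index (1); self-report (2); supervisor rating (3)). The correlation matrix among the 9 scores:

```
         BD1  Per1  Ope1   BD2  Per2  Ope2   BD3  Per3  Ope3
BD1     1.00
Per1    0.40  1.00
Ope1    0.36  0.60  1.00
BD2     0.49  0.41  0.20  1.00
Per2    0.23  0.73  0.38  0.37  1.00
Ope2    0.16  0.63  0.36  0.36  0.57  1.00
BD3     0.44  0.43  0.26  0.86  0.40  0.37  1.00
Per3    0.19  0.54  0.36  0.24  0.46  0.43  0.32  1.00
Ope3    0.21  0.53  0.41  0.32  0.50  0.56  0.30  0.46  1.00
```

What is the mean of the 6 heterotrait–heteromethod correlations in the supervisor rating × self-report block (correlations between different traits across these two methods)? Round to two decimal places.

HTHM values (method 3 × method 2): 0.40, 0.37, 0.24, 0.43, 0.32, 0.50; mean = 2.26/6 = 0.38.

0.38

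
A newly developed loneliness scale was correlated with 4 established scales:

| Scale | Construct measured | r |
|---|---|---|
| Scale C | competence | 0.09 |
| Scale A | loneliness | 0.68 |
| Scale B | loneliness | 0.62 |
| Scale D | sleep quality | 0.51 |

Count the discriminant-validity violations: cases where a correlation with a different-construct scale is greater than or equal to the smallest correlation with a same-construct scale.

0

Convergent (same construct = loneliness): Scale A, Scale B.
Smallest convergent = 0.62. Discriminant values: 0.09, 0.51; count ≥ 0.62 → 0.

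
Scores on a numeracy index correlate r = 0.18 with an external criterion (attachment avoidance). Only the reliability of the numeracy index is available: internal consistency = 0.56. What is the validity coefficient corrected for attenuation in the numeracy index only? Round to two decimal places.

0.24

Single correction: r_c = r_obs / √r_xx = 0.18 / √0.56 = 0.18 / 0.7483 ≈ 0.24.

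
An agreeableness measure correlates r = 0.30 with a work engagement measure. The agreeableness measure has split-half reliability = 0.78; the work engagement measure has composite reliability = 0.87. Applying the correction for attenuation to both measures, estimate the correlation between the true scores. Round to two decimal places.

0.36

r_true = r_obs / √(r_xx · r_yy) = 0.30 / √(0.78 × 0.87) = 0.30 / √0.6786 = 0.30 / 0.8238 ≈ 0.36.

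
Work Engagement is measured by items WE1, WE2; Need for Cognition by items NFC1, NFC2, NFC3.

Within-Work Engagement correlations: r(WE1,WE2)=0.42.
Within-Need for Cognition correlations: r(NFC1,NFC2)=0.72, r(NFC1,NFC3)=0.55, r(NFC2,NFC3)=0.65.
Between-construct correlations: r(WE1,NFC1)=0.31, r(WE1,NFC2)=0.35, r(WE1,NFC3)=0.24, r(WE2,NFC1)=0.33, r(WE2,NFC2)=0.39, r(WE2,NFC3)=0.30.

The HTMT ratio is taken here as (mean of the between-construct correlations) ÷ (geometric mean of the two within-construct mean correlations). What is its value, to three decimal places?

Mean between = 1.92/6 = 0.3200.
Mean within-WE = 0.42/1 = 0.4200; mean within-NFC = 1.92/3 = 0.6400.
Geometric mean = √(0.4200 × 0.6400) = 0.5185.
HTMT = 0.3200 / 0.5185 = 0.617.

0.617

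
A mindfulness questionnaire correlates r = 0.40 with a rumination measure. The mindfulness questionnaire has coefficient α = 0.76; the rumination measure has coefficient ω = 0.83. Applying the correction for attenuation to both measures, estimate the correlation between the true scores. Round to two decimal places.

0.50

r_true = r_obs / √(r_xx · r_yy) = 0.40 / √(0.76 × 0.83) = 0.40 / √0.6308 = 0.40 / 0.7942 ≈ 0.50.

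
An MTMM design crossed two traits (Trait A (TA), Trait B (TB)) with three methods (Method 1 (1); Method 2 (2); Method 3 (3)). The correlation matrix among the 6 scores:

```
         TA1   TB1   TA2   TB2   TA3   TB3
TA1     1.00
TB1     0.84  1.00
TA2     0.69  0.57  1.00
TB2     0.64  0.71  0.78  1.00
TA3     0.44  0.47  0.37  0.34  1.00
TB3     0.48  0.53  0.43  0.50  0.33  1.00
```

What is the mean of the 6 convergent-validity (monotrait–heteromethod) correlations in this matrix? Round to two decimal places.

0.54

Convergent values: 0.69, 0.44, 0.37, 0.71, 0.53, 0.50; mean = 3.24/6 = 0.54.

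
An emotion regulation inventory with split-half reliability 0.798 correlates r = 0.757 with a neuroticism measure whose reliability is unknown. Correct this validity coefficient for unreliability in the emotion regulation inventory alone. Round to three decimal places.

Single correction: r_c = r_obs / √r_xx = 0.757 / √0.798 = 0.757 / 0.8933 ≈ 0.847.

0.847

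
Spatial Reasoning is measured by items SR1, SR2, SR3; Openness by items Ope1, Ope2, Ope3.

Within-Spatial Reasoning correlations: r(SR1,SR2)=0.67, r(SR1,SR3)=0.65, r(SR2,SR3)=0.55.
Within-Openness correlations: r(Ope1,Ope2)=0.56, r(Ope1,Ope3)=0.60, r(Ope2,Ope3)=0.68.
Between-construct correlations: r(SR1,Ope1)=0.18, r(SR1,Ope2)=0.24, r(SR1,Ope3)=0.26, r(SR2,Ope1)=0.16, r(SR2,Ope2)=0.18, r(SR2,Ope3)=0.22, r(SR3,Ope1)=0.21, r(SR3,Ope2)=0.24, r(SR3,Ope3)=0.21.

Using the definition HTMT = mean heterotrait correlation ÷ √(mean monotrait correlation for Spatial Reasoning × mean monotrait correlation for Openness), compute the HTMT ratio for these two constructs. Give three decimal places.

0.341

Mean heterotrait r = 1.90/9 = 0.2111.
Mean within-SR = 1.87/3 = 0.6233; mean within-Ope = 1.84/3 = 0.6133.
Geometric mean = √(0.6233 × 0.6133) = 0.6183.
HTMT = 0.2111 / 0.6183 = 0.341.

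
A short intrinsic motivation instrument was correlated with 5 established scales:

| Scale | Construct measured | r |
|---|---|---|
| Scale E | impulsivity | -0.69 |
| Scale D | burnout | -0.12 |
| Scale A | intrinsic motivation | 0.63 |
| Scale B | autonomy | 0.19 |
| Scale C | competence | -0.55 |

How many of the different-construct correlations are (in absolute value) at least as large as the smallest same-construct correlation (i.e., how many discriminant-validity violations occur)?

Convergent (same construct = intrinsic motivation): Scale A.
Smallest convergent = 0.63. Discriminant |r|: 0.69, 0.12, 0.19, 0.55; count ≥ 0.63 → 1.

1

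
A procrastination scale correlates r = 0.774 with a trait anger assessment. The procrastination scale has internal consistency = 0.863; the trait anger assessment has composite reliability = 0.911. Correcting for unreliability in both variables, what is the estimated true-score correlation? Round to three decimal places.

r_true = r_obs / √(r_xx · r_yy) = 0.774 / √(0.863 × 0.911) = 0.774 / √0.786193 = 0.774 / 0.8867 ≈ 0.873.

0.873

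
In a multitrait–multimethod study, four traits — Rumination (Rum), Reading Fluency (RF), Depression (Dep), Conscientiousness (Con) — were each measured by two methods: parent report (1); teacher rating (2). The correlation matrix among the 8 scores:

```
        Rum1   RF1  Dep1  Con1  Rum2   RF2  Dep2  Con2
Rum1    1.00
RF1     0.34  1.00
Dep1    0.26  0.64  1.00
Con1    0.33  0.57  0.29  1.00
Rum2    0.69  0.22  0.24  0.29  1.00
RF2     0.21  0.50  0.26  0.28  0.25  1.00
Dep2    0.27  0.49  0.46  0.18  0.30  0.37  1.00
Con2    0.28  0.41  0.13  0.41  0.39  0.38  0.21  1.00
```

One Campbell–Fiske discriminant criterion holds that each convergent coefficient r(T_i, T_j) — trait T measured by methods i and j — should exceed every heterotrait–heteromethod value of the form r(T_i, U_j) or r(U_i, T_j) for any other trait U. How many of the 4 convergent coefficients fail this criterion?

2

Convergent coefficients and their comparison sets:
Rum (methods 1·2): 0.69 vs {0.21, 0.22, 0.27, 0.24, 0.28, 0.29} → pass.
RF (methods 1·2): 0.50 vs {0.22, 0.21, 0.49, 0.26, 0.41, 0.28} → pass.
Dep (methods 1·2): 0.46 vs {0.24, 0.27, 0.26, 0.49, 0.13, 0.18} → fail.
Con (methods 1·2): 0.41 vs {0.29, 0.28, 0.28, 0.41, 0.18, 0.13} → fail.
2 of 4 fail.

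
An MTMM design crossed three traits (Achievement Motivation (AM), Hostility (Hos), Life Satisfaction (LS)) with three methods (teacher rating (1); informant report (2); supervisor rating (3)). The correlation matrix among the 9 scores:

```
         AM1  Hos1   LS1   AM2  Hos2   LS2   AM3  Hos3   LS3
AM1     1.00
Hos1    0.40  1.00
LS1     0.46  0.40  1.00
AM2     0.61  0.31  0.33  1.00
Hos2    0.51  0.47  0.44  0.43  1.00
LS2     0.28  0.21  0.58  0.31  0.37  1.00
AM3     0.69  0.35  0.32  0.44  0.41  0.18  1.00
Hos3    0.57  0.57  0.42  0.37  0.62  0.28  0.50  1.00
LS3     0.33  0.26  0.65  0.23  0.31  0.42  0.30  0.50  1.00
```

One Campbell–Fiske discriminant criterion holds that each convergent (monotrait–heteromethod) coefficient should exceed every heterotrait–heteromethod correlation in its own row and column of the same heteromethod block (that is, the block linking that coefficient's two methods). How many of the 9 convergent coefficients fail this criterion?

Convergent coefficients and their comparison sets:
AM (methods 1·2): 0.61 vs {0.51, 0.31, 0.28, 0.33} → pass.
AM (methods 1·3): 0.69 vs {0.57, 0.35, 0.33, 0.32} → pass.
AM (methods 2·3): 0.44 vs {0.37, 0.41, 0.23, 0.18} → pass.
Hos (methods 1·2): 0.47 vs {0.31, 0.51, 0.21, 0.44} → fail.
Hos (methods 1·3): 0.57 vs {0.35, 0.57, 0.26, 0.42} → fail.
Hos (methods 2·3): 0.62 vs {0.41, 0.37, 0.31, 0.28} → pass.
LS (methods 1·2): 0.58 vs {0.33, 0.28, 0.44, 0.21} → pass.
LS (methods 1·3): 0.65 vs {0.32, 0.33, 0.42, 0.26} → pass.
LS (methods 2·3): 0.42 vs {0.18, 0.23, 0.28, 0.31} → pass.
2 of 9 fail.

2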